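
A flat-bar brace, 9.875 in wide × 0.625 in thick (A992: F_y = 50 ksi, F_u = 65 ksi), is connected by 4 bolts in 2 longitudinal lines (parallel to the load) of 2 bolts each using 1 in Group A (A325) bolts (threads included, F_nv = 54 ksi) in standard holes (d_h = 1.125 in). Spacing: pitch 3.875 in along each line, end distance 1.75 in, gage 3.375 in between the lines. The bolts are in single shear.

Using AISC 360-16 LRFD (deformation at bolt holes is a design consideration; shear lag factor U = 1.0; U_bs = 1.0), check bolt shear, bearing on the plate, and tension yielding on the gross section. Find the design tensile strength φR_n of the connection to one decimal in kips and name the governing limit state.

127.2 kips (bolt shear governs)

Bolt shear: A_b = π(1)²/4 = 0.7854 in². φR_n = 0.75 × 54 × 0.7854 × 4 × 1 = 127.2 kips.
Bearing (0.625 in plate, F_u = 65 ksi): end bolts L_c = 1.75 − 1.125/2 = 1.1875, R_n = min(1.2×1.1875×0.625×65, 2.4×1×0.625×65) = 57.891 kips/bolt; interior L_c = 3.875 − 1.125 = 2.75, R_n = 97.5 kips/bolt. φR_n = 0.75 × (2×57.891 + 2×97.5) = 233.1 kips.
Tension yield (gross): A_g = 9.875×0.625 = 6.1719 in². φR_n = 0.90 × 50 × 6.1719 = 277.7 kips.
Governing: min(127.2, 233.1, 277.7) = 127.2 kips → bolt shear.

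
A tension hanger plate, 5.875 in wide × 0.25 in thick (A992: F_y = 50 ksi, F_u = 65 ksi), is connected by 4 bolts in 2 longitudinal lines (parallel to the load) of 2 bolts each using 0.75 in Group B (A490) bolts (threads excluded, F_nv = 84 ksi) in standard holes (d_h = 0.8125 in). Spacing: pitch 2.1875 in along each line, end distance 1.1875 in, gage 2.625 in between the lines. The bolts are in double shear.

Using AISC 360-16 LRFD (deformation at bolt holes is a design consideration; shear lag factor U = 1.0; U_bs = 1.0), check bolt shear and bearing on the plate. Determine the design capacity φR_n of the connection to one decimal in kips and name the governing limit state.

63.1 kips (bearing governs)

Bolt shear: A_b = π(0.75)²/4 = 0.44179 in². φR_n = 0.75 × 84 × 0.44179 × 4 × 2 = 222.7 kips.
Bearing (0.25 in plate, F_u = 65 ksi): end bolts L_c = 1.1875 − 0.8125/2 = 0.78125, R_n = min(1.2×0.78125×0.25×65, 2.4×0.75×0.25×65) = 15.234 kips/bolt; interior L_c = 2.1875 − 0.8125 = 1.375, R_n = 26.813 kips/bolt. φR_n = 0.75 × (2×15.234 + 2×26.813) = 63.1 kips.
Governing: min(222.7, 63.1) = 63.1 kips → bearing.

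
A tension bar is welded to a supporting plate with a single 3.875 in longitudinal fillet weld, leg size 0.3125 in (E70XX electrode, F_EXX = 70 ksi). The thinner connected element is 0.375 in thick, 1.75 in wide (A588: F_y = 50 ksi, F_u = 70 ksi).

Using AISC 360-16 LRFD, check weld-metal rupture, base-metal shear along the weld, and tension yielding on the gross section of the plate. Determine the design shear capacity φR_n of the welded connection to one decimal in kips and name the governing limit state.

27.0 kips (weld metal governs)

Weld metal: throat = 0.707×0.3125 = 0.22094 in, L = 3.875 in. φR_n = 0.75 × 0.6 × 70 × 0.22094 × 3.875 = 27.0 kips.
Base metal shear (0.375 in plate): yield φR_n = 1.0×0.6×50×0.375×3.875 = 43.6 kips; rupture φR_n = 0.75×0.6×70×0.375×3.875 = 45.8 kips; take 43.6 kips (yield).
Tension yield (gross): A_g = 1.75×0.375 = 0.65625 in². φR_n = 0.90 × 50 × 0.65625 = 29.5 kips.
Governing: min(27.0, 43.6, 29.5) = 27.0 kips → weld metal.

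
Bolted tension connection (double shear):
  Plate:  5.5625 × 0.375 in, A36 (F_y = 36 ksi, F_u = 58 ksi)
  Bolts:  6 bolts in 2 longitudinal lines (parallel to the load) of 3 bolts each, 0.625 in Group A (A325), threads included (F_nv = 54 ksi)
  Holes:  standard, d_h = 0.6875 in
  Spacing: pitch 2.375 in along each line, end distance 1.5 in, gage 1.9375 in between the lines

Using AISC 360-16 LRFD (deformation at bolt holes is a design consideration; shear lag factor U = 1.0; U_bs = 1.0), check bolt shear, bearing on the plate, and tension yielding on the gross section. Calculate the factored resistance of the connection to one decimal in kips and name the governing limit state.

Bolt shear: A_b = π(0.625)²/4 = 0.3068 in². φR_n = 0.75 × 54 × 0.3068 × 6 × 2 = 149.1 kips.
Bearing (0.375 in plate, F_u = 58 ksi): end bolts L_c = 1.5 − 0.6875/2 = 1.15625, R_n = min(1.2×1.15625×0.375×58, 2.4×0.625×0.375×58) = 30.178 kips/bolt; interior L_c = 2.375 − 0.6875 = 1.6875, R_n = 32.625 kips/bolt. φR_n = 0.75 × (2×30.178 + 4×32.625) = 143.1 kips.
Tension yield (gross): A_g = 5.5625×0.375 = 2.0859 in². φR_n = 0.90 × 36 × 2.0859 = 67.6 kips.
Governing: min(149.1, 143.1, 67.6) = 67.6 kips → gross-section yield.

67.6 kips (gross-section yield governs)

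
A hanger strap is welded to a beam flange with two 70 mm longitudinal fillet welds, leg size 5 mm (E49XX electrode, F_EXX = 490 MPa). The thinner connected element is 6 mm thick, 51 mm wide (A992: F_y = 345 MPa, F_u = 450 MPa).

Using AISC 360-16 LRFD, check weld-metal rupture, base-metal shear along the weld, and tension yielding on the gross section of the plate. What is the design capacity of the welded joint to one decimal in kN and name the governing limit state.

Weld metal: throat = 0.707×5 = 3.535 mm, L = 2×70 = 140 mm. φR_n = 0.75 × 0.6 × 490 × 3.535 × 140 = 109.1 kN.
Base metal shear (6 mm plate): yield φR_n = 1.0×0.6×345×6×140 = 173.9 kN; rupture φR_n = 0.75×0.6×450×6×140 = 170.1 kN; take 170.1 kN (rupture).
Tension yield (gross): A_g = 51×6 = 306 mm². φR_n = 0.90 × 345 × 306 = 95.0 kN.
Governing: min(109.1, 170.1, 95.0) = 95.0 kN → gross-section yield.

95.0 kN (gross-section yield governs)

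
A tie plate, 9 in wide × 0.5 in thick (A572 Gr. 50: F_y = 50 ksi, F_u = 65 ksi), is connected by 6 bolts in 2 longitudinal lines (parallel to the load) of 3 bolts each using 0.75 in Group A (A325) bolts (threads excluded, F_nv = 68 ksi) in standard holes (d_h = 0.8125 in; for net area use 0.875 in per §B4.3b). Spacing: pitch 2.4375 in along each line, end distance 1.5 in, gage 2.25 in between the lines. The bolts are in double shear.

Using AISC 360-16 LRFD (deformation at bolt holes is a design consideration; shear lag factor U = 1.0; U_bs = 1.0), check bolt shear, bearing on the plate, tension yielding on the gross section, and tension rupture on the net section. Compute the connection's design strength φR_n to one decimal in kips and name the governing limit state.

Bolt shear: A_b = π(0.75)²/4 = 0.44179 in². φR_n = 0.75 × 68 × 0.44179 × 6 × 2 = 270.4 kips.
Bearing (0.5 in plate, F_u = 65 ksi): end bolts L_c = 1.5 − 0.8125/2 = 1.09375, R_n = min(1.2×1.09375×0.5×65, 2.4×0.75×0.5×65) = 42.656 kips/bolt; interior L_c = 2.4375 − 0.8125 = 1.625, R_n = 58.5 kips/bolt. φR_n = 0.75 × (2×42.656 + 4×58.5) = 239.5 kips.
Tension yield (gross): A_g = 9×0.5 = 4.5 in². φR_n = 0.90 × 50 × 4.5 = 202.5 kips.
Tension rupture (net): A_n = (9 − 2×0.875)×0.5 = 3.625 in² (U = 1.0, A_e = A_n). φR_n = 0.75 × 65 × 3.625 = 176.7 kips.
Governing: min(270.4, 239.5, 202.5, 176.7) = 176.7 kips → net-section rupture.

176.7 kips (net-section rupture governs)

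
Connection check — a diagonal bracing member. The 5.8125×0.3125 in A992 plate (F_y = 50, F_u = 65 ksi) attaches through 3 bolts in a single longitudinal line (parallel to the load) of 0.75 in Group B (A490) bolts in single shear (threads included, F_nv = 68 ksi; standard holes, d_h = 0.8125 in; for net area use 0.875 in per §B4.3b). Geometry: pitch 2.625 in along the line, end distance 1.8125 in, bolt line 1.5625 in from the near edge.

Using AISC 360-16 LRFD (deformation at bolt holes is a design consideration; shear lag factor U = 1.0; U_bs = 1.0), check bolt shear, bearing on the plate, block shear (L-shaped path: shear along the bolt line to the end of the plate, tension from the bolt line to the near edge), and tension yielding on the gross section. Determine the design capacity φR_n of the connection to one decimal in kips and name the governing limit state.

Bolt shear: A_b = π(0.75)²/4 = 0.44179 in². φR_n = 0.75 × 68 × 0.44179 × 3 × 1 = 67.6 kips.
Bearing (0.3125 in plate, F_u = 65 ksi): end bolts L_c = 1.8125 − 0.8125/2 = 1.40625, R_n = min(1.2×1.40625×0.3125×65, 2.4×0.75×0.3125×65) = 34.277 kips/bolt; interior L_c = 2.625 − 0.8125 = 1.8125, R_n = 36.563 kips/bolt. φR_n = 0.75 × (1×34.277 + 2×36.563) = 80.6 kips.
Block shear: shear path 1×[1.8125+2×2.625] = 1×7.0625 in, A_gv = 2.207, A_nv = 1×(7.0625 − 2.5×0.875)×0.3125 = 1.5234 in²; tension to near edge: (1.5625 − 0.5×0.875)×0.3125 = 0.35156 in². R_n = min(0.6×65×1.5234, 0.6×50×2.207) + 1.0×65×0.35156 = min(59.413, 66.21) + 22.851 = 82.264 kips. φR_n = 0.75 × 82.264 = 61.7 kips.
Tension yield (gross): A_g = 5.8125×0.3125 = 1.8164 in². φR_n = 0.90 × 50 × 1.8164 = 81.7 kips.
Governing: min(67.6, 80.6, 61.7, 81.7) = 61.7 kips → block shear.

61.7 kips (block shear governs)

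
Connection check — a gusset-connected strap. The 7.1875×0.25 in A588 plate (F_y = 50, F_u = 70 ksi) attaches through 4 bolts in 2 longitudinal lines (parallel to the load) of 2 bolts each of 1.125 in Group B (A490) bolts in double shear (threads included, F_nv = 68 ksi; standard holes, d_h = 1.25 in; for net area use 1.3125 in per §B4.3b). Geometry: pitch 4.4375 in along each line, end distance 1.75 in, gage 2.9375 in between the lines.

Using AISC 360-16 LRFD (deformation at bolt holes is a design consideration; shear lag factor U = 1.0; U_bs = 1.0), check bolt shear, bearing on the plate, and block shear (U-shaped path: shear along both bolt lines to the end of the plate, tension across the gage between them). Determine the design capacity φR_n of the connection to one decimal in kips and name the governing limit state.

87.8 kips (block shear governs)

Bolt shear: A_b = π(1.125)²/4 = 0.99402 in². φR_n = 0.75 × 68 × 0.99402 × 4 × 2 = 405.6 kips.
Bearing (0.25 in plate, F_u = 70 ksi): end bolts L_c = 1.75 − 1.25/2 = 1.125, R_n = min(1.2×1.125×0.25×70, 2.4×1.125×0.25×70) = 23.625 kips/bolt; interior L_c = 4.4375 − 1.25 = 3.1875, R_n = 47.25 kips/bolt. φR_n = 0.75 × (2×23.625 + 2×47.25) = 106.3 kips.
Block shear: shear path 2×[1.75+1×4.4375] = 2×6.1875 in, A_gv = 3.0938, A_nv = 2×(6.1875 − 1.5×1.3125)×0.25 = 2.1094 in²; tension across gage: (2.9375 − 1×1.3125)×0.25 = 0.40625 in². R_n = min(0.6×70×2.1094, 0.6×50×3.0938) + 1.0×70×0.40625 = min(88.595, 92.814) + 28.438 = 117.03 kips. φR_n = 0.75 × 117.03 = 87.8 kips.
Governing: min(405.6, 106.3, 87.8) = 87.8 kips → block shear.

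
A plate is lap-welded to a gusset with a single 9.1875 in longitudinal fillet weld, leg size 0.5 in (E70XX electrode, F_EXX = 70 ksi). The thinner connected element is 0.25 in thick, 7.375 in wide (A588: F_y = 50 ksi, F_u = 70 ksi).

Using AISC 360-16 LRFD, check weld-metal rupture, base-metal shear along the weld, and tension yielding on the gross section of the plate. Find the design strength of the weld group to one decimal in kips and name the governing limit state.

68.9 kips (base-metal shear governs)

Weld metal: throat = 0.707×0.5 = 0.3535 in, L = 9.1875 in. φR_n = 0.75 × 0.6 × 70 × 0.3535 × 9.1875 = 102.3 kips.
Base metal shear (0.25 in plate): yield φR_n = 1.0×0.6×50×0.25×9.1875 = 68.9 kips; rupture φR_n = 0.75×0.6×70×0.25×9.1875 = 72.4 kips; take 68.9 kips (yield).
Tension yield (gross): A_g = 7.375×0.25 = 1.8438 in². φR_n = 0.90 × 50 × 1.8438 = 83.0 kips.
Governing: min(102.3, 68.9, 83.0) = 68.9 kips → base-metal shear.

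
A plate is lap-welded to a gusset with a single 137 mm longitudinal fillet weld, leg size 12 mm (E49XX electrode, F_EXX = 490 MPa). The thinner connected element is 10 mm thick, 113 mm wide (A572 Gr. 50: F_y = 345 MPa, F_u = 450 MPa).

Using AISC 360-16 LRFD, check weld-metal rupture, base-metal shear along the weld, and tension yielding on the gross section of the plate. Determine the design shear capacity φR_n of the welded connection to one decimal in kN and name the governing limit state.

Weld metal: throat = 0.707×12 = 8.484 mm, L = 137 mm. φR_n = 0.75 × 0.6 × 490 × 8.484 × 137 = 256.3 kN.
Base metal shear (10 mm plate): yield φR_n = 1.0×0.6×345×10×137 = 283.6 kN; rupture φR_n = 0.75×0.6×450×10×137 = 277.4 kN; take 277.4 kN (rupture).
Tension yield (gross): A_g = 113×10 = 1130 mm². φR_n = 0.90 × 345 × 1130 = 350.9 kN.
Governing: min(256.3, 277.4, 350.9) = 256.3 kN → weld metal.

256.3 kN (weld metal governs)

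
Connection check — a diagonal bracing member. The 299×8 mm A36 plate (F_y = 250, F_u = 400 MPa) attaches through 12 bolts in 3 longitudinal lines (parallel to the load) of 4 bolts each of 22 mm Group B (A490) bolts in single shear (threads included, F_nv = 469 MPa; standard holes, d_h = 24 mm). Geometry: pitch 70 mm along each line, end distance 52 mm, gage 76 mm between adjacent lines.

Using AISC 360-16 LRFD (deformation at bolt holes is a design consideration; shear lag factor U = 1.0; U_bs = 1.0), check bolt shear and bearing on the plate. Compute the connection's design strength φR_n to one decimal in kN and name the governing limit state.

Bolt shear: A_b = π(22)²/4 = 380.13 mm². φR_n = 0.75 × 469 × 380.13 × 12 × 1 = 1604.5 kN.
Bearing (8 mm plate, F_u = 400 MPa): end bolts L_c = 52 − 24/2 = 40, R_n = min(1.2×40×8×400, 2.4×22×8×400) = 153.6 kN/bolt; interior L_c = 70 − 24 = 46, R_n = 168.96 kN/bolt. φR_n = 0.75 × (3×153.6 + 9×168.96) = 1486.1 kN.
Governing: min(1604.5, 1486.1) = 1486.1 kN → bearing.

1486.1 kN (bearing governs)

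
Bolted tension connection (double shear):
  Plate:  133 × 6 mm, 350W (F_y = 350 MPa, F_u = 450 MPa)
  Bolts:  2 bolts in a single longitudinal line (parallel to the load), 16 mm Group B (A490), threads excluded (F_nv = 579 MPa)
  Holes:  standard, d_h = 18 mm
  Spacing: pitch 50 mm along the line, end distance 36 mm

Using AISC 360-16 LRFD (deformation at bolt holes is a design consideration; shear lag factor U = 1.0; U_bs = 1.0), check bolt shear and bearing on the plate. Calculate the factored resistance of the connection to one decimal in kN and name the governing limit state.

143.4 kN (bearing governs)

Bolt shear: A_b = π(16)²/4 = 201.06 mm². φR_n = 0.75 × 579 × 201.06 × 2 × 2 = 349.2 kN.
Bearing (6 mm plate, F_u = 450 MPa): end bolts L_c = 36 − 18/2 = 27, R_n = min(1.2×27×6×450, 2.4×16×6×450) = 87.48 kN/bolt; interior L_c = 50 − 18 = 32, R_n = 103.68 kN/bolt. φR_n = 0.75 × (1×87.48 + 1×103.68) = 143.4 kN.
Governing: min(349.2, 143.4) = 143.4 kN → bearing.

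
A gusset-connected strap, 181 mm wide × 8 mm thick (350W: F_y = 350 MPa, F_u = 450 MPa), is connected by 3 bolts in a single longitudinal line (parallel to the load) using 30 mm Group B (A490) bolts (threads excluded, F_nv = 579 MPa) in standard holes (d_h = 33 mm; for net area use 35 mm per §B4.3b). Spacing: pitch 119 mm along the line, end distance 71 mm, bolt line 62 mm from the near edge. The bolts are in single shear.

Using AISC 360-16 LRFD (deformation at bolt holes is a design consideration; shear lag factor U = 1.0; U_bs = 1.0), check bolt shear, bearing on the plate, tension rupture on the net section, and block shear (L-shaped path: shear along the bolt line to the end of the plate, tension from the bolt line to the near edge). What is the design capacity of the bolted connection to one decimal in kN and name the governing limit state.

394.2 kN (net-section rupture governs)

Bolt shear: A_b = π(30)²/4 = 706.86 mm². φR_n = 0.75 × 579 × 706.86 × 3 × 1 = 920.9 kN.
Bearing (8 mm plate, F_u = 450 MPa): end bolts L_c = 71 − 33/2 = 54.5, R_n = min(1.2×54.5×8×450, 2.4×30×8×450) = 235.44 kN/bolt; interior L_c = 119 − 33 = 86, R_n = 259.2 kN/bolt. φR_n = 0.75 × (1×235.44 + 2×259.2) = 565.4 kN.
Tension rupture (net): A_n = (181 − 1×35)×8 = 1168 mm² (U = 1.0, A_e = A_n). φR_n = 0.75 × 450 × 1168 = 394.2 kN.
Block shear: shear path 1×[71+2×119] = 1×309 mm, A_gv = 2472, A_nv = 1×(309 − 2.5×35)×8 = 1772 mm²; tension to near edge: (62 − 0.5×35)×8 = 356 mm². R_n = min(0.6×450×1772, 0.6×350×2472) + 1.0×450×356 = min(478.44, 519.12) + 160.2 = 638.64 kN. φR_n = 0.75 × 638.64 = 479.0 kN.
Governing: min(920.9, 565.4, 394.2, 479.0) = 394.2 kN → net-section rupture.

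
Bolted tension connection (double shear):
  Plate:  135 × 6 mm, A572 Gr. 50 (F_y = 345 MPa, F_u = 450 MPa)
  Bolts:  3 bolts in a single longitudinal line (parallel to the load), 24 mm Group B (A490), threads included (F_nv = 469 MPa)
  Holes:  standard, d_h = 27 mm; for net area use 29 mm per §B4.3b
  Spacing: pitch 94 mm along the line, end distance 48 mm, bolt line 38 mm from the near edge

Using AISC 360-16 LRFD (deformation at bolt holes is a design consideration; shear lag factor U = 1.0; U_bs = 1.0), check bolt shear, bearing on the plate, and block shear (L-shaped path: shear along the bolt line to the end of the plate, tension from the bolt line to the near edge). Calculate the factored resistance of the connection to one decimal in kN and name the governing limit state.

Bolt shear: A_b = π(24)²/4 = 452.39 mm². φR_n = 0.75 × 469 × 452.39 × 3 × 2 = 954.8 kN.
Bearing (6 mm plate, F_u = 450 MPa): end bolts L_c = 48 − 27/2 = 34.5, R_n = min(1.2×34.5×6×450, 2.4×24×6×450) = 111.78 kN/bolt; interior L_c = 94 − 27 = 67, R_n = 155.52 kN/bolt. φR_n = 0.75 × (1×111.78 + 2×155.52) = 317.1 kN.
Block shear: shear path 1×[48+2×94] = 1×236 mm, A_gv = 1416, A_nv = 1×(236 − 2.5×29)×6 = 981 mm²; tension to near edge: (38 − 0.5×29)×6 = 141 mm². R_n = min(0.6×450×981, 0.6×345×1416) + 1.0×450×141 = min(264.87, 293.11) + 63.45 = 328.32 kN. φR_n = 0.75 × 328.32 = 246.2 kN.
Governing: min(954.8, 317.1, 246.2) = 246.2 kN → block shear.

246.2 kN (block shear governs)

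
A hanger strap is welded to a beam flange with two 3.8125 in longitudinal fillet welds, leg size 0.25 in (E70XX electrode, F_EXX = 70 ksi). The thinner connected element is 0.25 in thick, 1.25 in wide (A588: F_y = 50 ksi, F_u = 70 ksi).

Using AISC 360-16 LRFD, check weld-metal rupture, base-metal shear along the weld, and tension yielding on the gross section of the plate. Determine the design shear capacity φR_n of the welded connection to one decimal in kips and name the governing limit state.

Weld metal: throat = 0.707×0.25 = 0.17675 in, L = 2×3.8125 = 7.625 in. φR_n = 0.75 × 0.6 × 70 × 0.17675 × 7.625 = 42.5 kips.
Base metal shear (0.25 in plate): yield φR_n = 1.0×0.6×50×0.25×7.625 = 57.2 kips; rupture φR_n = 0.75×0.6×70×0.25×7.625 = 60.0 kips; take 57.2 kips (yield).
Tension yield (gross): A_g = 1.25×0.25 = 0.3125 in². φR_n = 0.90 × 50 × 0.3125 = 14.1 kips.
Governing: min(42.5, 57.2, 14.1) = 14.1 kips → gross-section yield.

14.1 kips (gross-section yield governs)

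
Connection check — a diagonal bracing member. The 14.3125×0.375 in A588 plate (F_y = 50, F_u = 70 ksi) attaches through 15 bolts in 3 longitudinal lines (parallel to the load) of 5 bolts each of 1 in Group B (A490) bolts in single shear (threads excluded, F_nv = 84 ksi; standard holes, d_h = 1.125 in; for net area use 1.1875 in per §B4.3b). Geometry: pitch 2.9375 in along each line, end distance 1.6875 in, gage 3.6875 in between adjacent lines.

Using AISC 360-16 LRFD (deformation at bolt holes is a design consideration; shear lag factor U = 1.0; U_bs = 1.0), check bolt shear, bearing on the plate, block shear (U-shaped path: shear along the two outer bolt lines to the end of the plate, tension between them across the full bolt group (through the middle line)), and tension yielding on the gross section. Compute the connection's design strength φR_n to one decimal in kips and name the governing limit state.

Bolt shear: A_b = π(1)²/4 = 0.7854 in². φR_n = 0.75 × 84 × 0.7854 × 15 × 1 = 742.2 kips.
Bearing (0.375 in plate, F_u = 70 ksi): end bolts L_c = 1.6875 − 1.125/2 = 1.125, R_n = min(1.2×1.125×0.375×70, 2.4×1×0.375×70) = 35.438 kips/bolt; interior L_c = 2.9375 − 1.125 = 1.8125, R_n = 57.094 kips/bolt. φR_n = 0.75 × (3×35.438 + 12×57.094) = 593.6 kips.
Block shear: shear path 2×[1.6875+4×2.9375] = 2×13.4375 in, A_gv = 10.078, A_nv = 2×(13.4375 − 4.5×1.1875)×0.375 = 6.0703 in²; tension across gage: (7.375 − 2×1.1875)×0.375 = 1.875 in². R_n = min(0.6×70×6.0703, 0.6×50×10.078) + 1.0×70×1.875 = min(254.95, 302.34) + 131.25 = 386.2 kips. φR_n = 0.75 × 386.2 = 289.7 kips.
Tension yield (gross): A_g = 14.3125×0.375 = 5.3672 in². φR_n = 0.90 × 50 × 5.3672 = 241.5 kips.
Governing: min(742.2, 593.6, 289.7, 241.5) = 241.5 kips → gross-section yield.

241.5 kips (gross-section yield governs)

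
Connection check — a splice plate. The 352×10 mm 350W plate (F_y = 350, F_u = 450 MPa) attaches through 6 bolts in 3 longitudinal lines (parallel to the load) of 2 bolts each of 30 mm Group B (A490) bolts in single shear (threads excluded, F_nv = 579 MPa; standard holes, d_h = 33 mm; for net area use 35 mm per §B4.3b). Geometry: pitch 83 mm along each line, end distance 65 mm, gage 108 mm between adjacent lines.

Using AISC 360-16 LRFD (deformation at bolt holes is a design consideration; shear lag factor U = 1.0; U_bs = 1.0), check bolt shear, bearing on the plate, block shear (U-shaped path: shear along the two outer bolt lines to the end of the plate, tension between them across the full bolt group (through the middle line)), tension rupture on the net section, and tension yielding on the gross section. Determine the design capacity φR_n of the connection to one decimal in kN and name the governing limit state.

Bolt shear: A_b = π(30)²/4 = 706.86 mm². φR_n = 0.75 × 579 × 706.86 × 6 × 1 = 1841.7 kN.
Bearing (10 mm plate, F_u = 450 MPa): end bolts L_c = 65 − 33/2 = 48.5, R_n = min(1.2×48.5×10×450, 2.4×30×10×450) = 261.9 kN/bolt; interior L_c = 83 − 33 = 50, R_n = 270 kN/bolt. φR_n = 0.75 × (3×261.9 + 3×270) = 1196.8 kN.
Block shear: shear path 2×[65+1×83] = 2×148 mm, A_gv = 2960, A_nv = 2×(148 − 1.5×35)×10 = 1910 mm²; tension across gage: (216 − 2×35)×10 = 1460 mm². R_n = min(0.6×450×1910, 0.6×350×2960) + 1.0×450×1460 = min(515.7, 621.6) + 657 = 1172.7 kN. φR_n = 0.75 × 1172.7 = 879.5 kN.
Tension rupture (net): A_n = (352 − 3×35)×10 = 2470 mm² (U = 1.0, A_e = A_n). φR_n = 0.75 × 450 × 2470 = 833.6 kN.
Tension yield (gross): A_g = 352×10 = 3520 mm². φR_n = 0.90 × 350 × 3520 = 1108.8 kN.
Governing: min(1841.7, 1196.8, 879.5, 833.6, 1108.8) = 833.6 kN → net-section rupture.

833.6 kN (net-section rupture governs)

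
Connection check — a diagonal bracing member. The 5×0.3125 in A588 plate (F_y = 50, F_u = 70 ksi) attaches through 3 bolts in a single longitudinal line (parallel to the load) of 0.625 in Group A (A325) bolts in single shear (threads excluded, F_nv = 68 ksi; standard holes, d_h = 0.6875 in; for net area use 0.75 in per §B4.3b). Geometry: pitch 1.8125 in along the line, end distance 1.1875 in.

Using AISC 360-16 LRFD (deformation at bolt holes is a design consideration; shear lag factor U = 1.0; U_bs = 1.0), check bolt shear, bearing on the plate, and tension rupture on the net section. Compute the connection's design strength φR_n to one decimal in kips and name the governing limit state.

Bolt shear: A_b = π(0.625)²/4 = 0.3068 in². φR_n = 0.75 × 68 × 0.3068 × 3 × 1 = 46.9 kips.
Bearing (0.3125 in plate, F_u = 70 ksi): end bolts L_c = 1.1875 − 0.6875/2 = 0.84375, R_n = min(1.2×0.84375×0.3125×70, 2.4×0.625×0.3125×70) = 22.148 kips/bolt; interior L_c = 1.8125 − 0.6875 = 1.125, R_n = 29.531 kips/bolt. φR_n = 0.75 × (1×22.148 + 2×29.531) = 60.9 kips.
Tension rupture (net): A_n = (5 − 1×0.75)×0.3125 = 1.3281 in² (U = 1.0, A_e = A_n). φR_n = 0.75 × 70 × 1.3281 = 69.7 kips.
Governing: min(46.9, 60.9, 69.7) = 46.9 kips → bolt shear.

46.9 kips (bolt shear governs)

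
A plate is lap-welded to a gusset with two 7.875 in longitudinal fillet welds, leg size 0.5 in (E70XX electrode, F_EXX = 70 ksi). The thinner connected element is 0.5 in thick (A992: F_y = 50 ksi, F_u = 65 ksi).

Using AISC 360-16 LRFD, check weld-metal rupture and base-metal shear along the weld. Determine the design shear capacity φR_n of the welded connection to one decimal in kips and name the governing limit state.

Weld metal: throat = 0.707×0.5 = 0.3535 in, L = 2×7.875 = 15.75 in. φR_n = 0.75 × 0.6 × 70 × 0.3535 × 15.75 = 175.4 kips.
Base metal shear (0.5 in plate): yield φR_n = 1.0×0.6×50×0.5×15.75 = 236.3 kips; rupture φR_n = 0.75×0.6×65×0.5×15.75 = 230.3 kips; take 230.3 kips (rupture).
Governing: min(175.4, 230.3) = 175.4 kips → weld metal.

175.4 kips (weld metal governs)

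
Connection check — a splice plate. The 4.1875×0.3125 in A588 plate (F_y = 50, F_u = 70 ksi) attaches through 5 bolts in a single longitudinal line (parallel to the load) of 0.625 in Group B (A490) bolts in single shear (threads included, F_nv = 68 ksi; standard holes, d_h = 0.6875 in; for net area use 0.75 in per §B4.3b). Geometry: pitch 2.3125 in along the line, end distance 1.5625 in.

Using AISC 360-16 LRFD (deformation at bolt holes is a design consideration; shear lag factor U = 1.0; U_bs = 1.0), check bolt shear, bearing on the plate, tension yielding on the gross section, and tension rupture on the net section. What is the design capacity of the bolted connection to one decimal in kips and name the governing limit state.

56.4 kips (net-section rupture governs)

Bolt shear: A_b = π(0.625)²/4 = 0.3068 in². φR_n = 0.75 × 68 × 0.3068 × 5 × 1 = 78.2 kips.
Bearing (0.3125 in plate, F_u = 70 ksi): end bolts L_c = 1.5625 − 0.6875/2 = 1.21875, R_n = min(1.2×1.21875×0.3125×70, 2.4×0.625×0.3125×70) = 31.992 kips/bolt; interior L_c = 2.3125 − 0.6875 = 1.625, R_n = 32.813 kips/bolt. φR_n = 0.75 × (1×31.992 + 4×32.813) = 122.4 kips.
Tension yield (gross): A_g = 4.1875×0.3125 = 1.3086 in². φR_n = 0.90 × 50 × 1.3086 = 58.9 kips.
Tension rupture (net): A_n = (4.1875 − 1×0.75)×0.3125 = 1.0742 in² (U = 1.0, A_e = A_n). φR_n = 0.75 × 70 × 1.0742 = 56.4 kips.
Governing: min(78.2, 122.4, 58.9, 56.4) = 56.4 kips → net-section rupture.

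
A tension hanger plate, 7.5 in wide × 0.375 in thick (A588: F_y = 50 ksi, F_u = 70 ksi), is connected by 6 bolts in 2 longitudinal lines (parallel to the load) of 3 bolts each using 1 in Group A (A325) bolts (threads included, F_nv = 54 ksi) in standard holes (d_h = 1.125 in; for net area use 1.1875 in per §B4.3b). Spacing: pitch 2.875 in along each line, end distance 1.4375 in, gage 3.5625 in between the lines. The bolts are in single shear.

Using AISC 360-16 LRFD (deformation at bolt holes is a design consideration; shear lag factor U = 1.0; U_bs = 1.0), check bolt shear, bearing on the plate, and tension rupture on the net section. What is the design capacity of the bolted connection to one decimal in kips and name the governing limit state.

100.9 kips (net-section rupture governs)

Bolt shear: A_b = π(1)²/4 = 0.7854 in². φR_n = 0.75 × 54 × 0.7854 × 6 × 1 = 190.9 kips.
Bearing (0.375 in plate, F_u = 70 ksi): end bolts L_c = 1.4375 − 1.125/2 = 0.875, R_n = min(1.2×0.875×0.375×70, 2.4×1×0.375×70) = 27.563 kips/bolt; interior L_c = 2.875 − 1.125 = 1.75, R_n = 55.125 kips/bolt. φR_n = 0.75 × (2×27.563 + 4×55.125) = 206.7 kips.
Tension rupture (net): A_n = (7.5 − 2×1.1875)×0.375 = 1.9219 in² (U = 1.0, A_e = A_n). φR_n = 0.75 × 70 × 1.9219 = 100.9 kips.
Governing: min(190.9, 206.7, 100.9) = 100.9 kips → net-section rupture.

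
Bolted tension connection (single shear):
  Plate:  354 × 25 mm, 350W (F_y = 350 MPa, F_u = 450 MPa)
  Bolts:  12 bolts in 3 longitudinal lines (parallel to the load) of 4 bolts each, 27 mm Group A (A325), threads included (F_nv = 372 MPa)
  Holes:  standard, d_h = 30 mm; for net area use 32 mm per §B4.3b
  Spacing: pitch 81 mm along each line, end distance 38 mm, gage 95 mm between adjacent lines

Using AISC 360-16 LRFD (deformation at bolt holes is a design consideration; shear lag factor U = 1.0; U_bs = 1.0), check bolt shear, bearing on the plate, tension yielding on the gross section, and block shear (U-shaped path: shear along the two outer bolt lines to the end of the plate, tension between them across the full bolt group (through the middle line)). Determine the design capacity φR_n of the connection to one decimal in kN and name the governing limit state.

Bolt shear: A_b = π(27)²/4 = 572.56 mm². φR_n = 0.75 × 372 × 572.56 × 12 × 1 = 1916.9 kN.
Bearing (25 mm plate, F_u = 450 MPa): end bolts L_c = 38 − 30/2 = 23, R_n = min(1.2×23×25×450, 2.4×27×25×450) = 310.5 kN/bolt; interior L_c = 81 − 30 = 51, R_n = 688.5 kN/bolt. φR_n = 0.75 × (3×310.5 + 9×688.5) = 5346.0 kN.
Tension yield (gross): A_g = 354×25 = 8850 mm². φR_n = 0.90 × 350 × 8850 = 2787.8 kN.
Block shear: shear path 2×[38+3×81] = 2×281 mm, A_gv = 14050, A_nv = 2×(281 − 3.5×32)×25 = 8450 mm²; tension across gage: (190 − 2×32)×25 = 3150 mm². R_n = min(0.6×450×8450, 0.6×350×14050) + 1.0×450×3150 = min(2281.5, 2950.5) + 1417.5 = 3699 kN. φR_n = 0.75 × 3699 = 2774.3 kN.
Governing: min(1916.9, 5346.0, 2787.8, 2774.3) = 1916.9 kN → bolt shear.

1916.9 kN (bolt shear governs)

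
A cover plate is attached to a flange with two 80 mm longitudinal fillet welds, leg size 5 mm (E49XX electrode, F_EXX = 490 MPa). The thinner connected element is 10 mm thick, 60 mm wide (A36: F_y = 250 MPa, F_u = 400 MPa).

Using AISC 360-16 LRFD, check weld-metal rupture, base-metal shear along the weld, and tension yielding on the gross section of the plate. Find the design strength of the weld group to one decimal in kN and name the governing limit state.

Weld metal: throat = 0.707×5 = 3.535 mm, L = 2×80 = 160 mm. φR_n = 0.75 × 0.6 × 490 × 3.535 × 160 = 124.7 kN.
Base metal shear (10 mm plate): yield φR_n = 1.0×0.6×250×10×160 = 240.0 kN; rupture φR_n = 0.75×0.6×400×10×160 = 288.0 kN; take 240.0 kN (yield).
Tension yield (gross): A_g = 60×10 = 600 mm². φR_n = 0.90 × 250 × 600 = 135.0 kN.
Governing: min(124.7, 240.0, 135.0) = 124.7 kN → weld metal.

124.7 kN (weld metal governs)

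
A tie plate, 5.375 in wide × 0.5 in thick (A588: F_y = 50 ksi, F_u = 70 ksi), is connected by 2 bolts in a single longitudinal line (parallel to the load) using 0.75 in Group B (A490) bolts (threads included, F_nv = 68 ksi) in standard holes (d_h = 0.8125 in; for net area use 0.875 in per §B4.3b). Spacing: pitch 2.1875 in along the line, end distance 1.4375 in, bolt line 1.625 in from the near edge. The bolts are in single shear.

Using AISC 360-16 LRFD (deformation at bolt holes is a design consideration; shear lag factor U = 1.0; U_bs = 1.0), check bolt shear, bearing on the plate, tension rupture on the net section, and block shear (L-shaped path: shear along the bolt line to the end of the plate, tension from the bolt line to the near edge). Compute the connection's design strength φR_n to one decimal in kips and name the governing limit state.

45.1 kips (bolt shear governs)

Bolt shear: A_b = π(0.75)²/4 = 0.44179 in². φR_n = 0.75 × 68 × 0.44179 × 2 × 1 = 45.1 kips.
Bearing (0.5 in plate, F_u = 70 ksi): end bolts L_c = 1.4375 − 0.8125/2 = 1.03125, R_n = min(1.2×1.03125×0.5×70, 2.4×0.75×0.5×70) = 43.313 kips/bolt; interior L_c = 2.1875 − 0.8125 = 1.375, R_n = 57.75 kips/bolt. φR_n = 0.75 × (1×43.313 + 1×57.75) = 75.8 kips.
Tension rupture (net): A_n = (5.375 − 1×0.875)×0.5 = 2.25 in² (U = 1.0, A_e = A_n). φR_n = 0.75 × 70 × 2.25 = 118.1 kips.
Block shear: shear path 1×[1.4375+1×2.1875] = 1×3.625 in, A_gv = 1.8125, A_nv = 1×(3.625 − 1.5×0.875)×0.5 = 1.1563 in²; tension to near edge: (1.625 − 0.5×0.875)×0.5 = 0.59375 in². R_n = min(0.6×70×1.1563, 0.6×50×1.8125) + 1.0×70×0.59375 = min(48.565, 54.375) + 41.563 = 90.128 kips. φR_n = 0.75 × 90.128 = 67.6 kips.
Governing: min(45.1, 75.8, 118.1, 67.6) = 45.1 kips → bolt shear.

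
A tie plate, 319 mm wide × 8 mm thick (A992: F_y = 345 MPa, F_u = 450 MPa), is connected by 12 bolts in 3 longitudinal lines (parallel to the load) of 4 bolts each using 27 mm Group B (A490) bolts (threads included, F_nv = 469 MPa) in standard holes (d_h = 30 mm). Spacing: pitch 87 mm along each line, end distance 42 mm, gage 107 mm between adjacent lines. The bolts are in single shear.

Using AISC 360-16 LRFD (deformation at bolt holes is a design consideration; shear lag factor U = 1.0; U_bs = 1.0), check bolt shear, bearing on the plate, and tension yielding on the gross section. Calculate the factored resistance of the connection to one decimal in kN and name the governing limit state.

792.4 kN (gross-section yield governs)

Bolt shear: A_b = π(27)²/4 = 572.56 mm². φR_n = 0.75 × 469 × 572.56 × 12 × 1 = 2416.8 kN.
Bearing (8 mm plate, F_u = 450 MPa): end bolts L_c = 42 − 30/2 = 27, R_n = min(1.2×27×8×450, 2.4×27×8×450) = 116.64 kN/bolt; interior L_c = 87 − 30 = 57, R_n = 233.28 kN/bolt. φR_n = 0.75 × (3×116.64 + 9×233.28) = 1837.1 kN.
Tension yield (gross): A_g = 319×8 = 2552 mm². φR_n = 0.90 × 345 × 2552 = 792.4 kN.
Governing: min(2416.8, 1837.1, 792.4) = 792.4 kN → gross-section yield.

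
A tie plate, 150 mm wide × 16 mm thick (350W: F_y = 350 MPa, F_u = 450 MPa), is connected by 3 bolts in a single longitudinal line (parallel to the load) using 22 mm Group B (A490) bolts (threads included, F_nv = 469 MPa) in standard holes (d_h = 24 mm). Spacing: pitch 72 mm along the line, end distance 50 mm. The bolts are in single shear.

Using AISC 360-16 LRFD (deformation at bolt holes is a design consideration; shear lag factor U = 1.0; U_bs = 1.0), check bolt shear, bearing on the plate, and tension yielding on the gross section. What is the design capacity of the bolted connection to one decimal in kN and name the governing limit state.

Bolt shear: A_b = π(22)²/4 = 380.13 mm². φR_n = 0.75 × 469 × 380.13 × 3 × 1 = 401.1 kN.
Bearing (16 mm plate, F_u = 450 MPa): end bolts L_c = 50 − 24/2 = 38, R_n = min(1.2×38×16×450, 2.4×22×16×450) = 328.32 kN/bolt; interior L_c = 72 − 24 = 48, R_n = 380.16 kN/bolt. φR_n = 0.75 × (1×328.32 + 2×380.16) = 816.5 kN.
Tension yield (gross): A_g = 150×16 = 2400 mm². φR_n = 0.90 × 350 × 2400 = 756.0 kN.
Governing: min(401.1, 816.5, 756.0) = 401.1 kN → bolt shear.

401.1 kN (bolt shear governs)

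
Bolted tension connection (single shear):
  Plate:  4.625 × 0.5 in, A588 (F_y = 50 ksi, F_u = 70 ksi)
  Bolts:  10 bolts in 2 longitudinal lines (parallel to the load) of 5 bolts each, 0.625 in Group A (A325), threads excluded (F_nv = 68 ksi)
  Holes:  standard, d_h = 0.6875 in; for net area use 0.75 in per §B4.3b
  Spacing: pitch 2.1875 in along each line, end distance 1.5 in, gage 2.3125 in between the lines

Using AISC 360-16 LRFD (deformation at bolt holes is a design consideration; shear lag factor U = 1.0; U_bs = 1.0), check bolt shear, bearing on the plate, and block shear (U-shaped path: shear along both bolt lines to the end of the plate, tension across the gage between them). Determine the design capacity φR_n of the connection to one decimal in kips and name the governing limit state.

Bolt shear: A_b = π(0.625)²/4 = 0.3068 in². φR_n = 0.75 × 68 × 0.3068 × 10 × 1 = 156.5 kips.
Bearing (0.5 in plate, F_u = 70 ksi): end bolts L_c = 1.5 − 0.6875/2 = 1.15625, R_n = min(1.2×1.15625×0.5×70, 2.4×0.625×0.5×70) = 48.563 kips/bolt; interior L_c = 2.1875 − 0.6875 = 1.5, R_n = 52.5 kips/bolt. φR_n = 0.75 × (2×48.563 + 8×52.5) = 387.8 kips.
Block shear: shear path 2×[1.5+4×2.1875] = 2×10.25 in, A_gv = 10.25, A_nv = 2×(10.25 − 4.5×0.75)×0.5 = 6.875 in²; tension across gage: (2.3125 − 1×0.75)×0.5 = 0.78125 in². R_n = min(0.6×70×6.875, 0.6×50×10.25) + 1.0×70×0.78125 = min(288.75, 307.5) + 54.688 = 343.44 kips. φR_n = 0.75 × 343.44 = 257.6 kips.
Governing: min(156.5, 387.8, 257.6) = 156.5 kips → bolt shear.

156.5 kips (bolt shear governs)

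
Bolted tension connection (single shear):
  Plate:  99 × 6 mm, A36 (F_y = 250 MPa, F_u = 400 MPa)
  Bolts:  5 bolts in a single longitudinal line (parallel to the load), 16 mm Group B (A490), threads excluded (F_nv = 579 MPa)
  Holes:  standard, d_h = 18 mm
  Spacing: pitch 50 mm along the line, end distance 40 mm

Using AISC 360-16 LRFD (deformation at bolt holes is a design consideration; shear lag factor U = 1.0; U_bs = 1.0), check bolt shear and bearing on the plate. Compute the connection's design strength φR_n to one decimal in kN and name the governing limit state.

343.4 kN (bearing governs)

Bolt shear: A_b = π(16)²/4 = 201.06 mm². φR_n = 0.75 × 579 × 201.06 × 5 × 1 = 436.6 kN.
Bearing (6 mm plate, F_u = 400 MPa): end bolts L_c = 40 − 18/2 = 31, R_n = min(1.2×31×6×400, 2.4×16×6×400) = 89.28 kN/bolt; interior L_c = 50 − 18 = 32, R_n = 92.16 kN/bolt. φR_n = 0.75 × (1×89.28 + 4×92.16) = 343.4 kN.
Governing: min(436.6, 343.4) = 343.4 kN → bearing.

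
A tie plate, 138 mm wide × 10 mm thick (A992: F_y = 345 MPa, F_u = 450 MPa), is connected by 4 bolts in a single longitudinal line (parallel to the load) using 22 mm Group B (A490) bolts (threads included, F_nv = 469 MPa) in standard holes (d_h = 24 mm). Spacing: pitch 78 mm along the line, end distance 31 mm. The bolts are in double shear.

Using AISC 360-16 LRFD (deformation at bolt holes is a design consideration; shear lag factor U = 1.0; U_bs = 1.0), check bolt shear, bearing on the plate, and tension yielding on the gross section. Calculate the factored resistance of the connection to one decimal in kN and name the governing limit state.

428.5 kN (gross-section yield governs)

Bolt shear: A_b = π(22)²/4 = 380.13 mm². φR_n = 0.75 × 469 × 380.13 × 4 × 2 = 1069.7 kN.
Bearing (10 mm plate, F_u = 450 MPa): end bolts L_c = 31 − 24/2 = 19, R_n = min(1.2×19×10×450, 2.4×22×10×450) = 102.6 kN/bolt; interior L_c = 78 − 24 = 54, R_n = 237.6 kN/bolt. φR_n = 0.75 × (1×102.6 + 3×237.6) = 611.6 kN.
Tension yield (gross): A_g = 138×10 = 1380 mm². φR_n = 0.90 × 345 × 1380 = 428.5 kN.
Governing: min(1069.7, 611.6, 428.5) = 428.5 kN → gross-section yield.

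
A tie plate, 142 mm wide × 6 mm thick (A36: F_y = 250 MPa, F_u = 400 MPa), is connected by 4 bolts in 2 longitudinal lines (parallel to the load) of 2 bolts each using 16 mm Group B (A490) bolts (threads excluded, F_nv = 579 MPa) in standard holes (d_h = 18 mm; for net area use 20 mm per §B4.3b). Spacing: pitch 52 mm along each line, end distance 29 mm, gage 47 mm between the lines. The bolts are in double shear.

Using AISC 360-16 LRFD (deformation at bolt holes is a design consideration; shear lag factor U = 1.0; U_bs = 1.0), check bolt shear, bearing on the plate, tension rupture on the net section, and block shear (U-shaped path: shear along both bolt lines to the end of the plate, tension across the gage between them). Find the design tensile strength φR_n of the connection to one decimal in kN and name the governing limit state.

158.0 kN (block shear governs)

Bolt shear: A_b = π(16)²/4 = 201.06 mm². φR_n = 0.75 × 579 × 201.06 × 4 × 2 = 698.5 kN.
Bearing (6 mm plate, F_u = 400 MPa): end bolts L_c = 29 − 18/2 = 20, R_n = min(1.2×20×6×400, 2.4×16×6×400) = 57.6 kN/bolt; interior L_c = 52 − 18 = 34, R_n = 92.16 kN/bolt. φR_n = 0.75 × (2×57.6 + 2×92.16) = 224.6 kN.
Tension rupture (net): A_n = (142 − 2×20)×6 = 612 mm² (U = 1.0, A_e = A_n). φR_n = 0.75 × 400 × 612 = 183.6 kN.
Block shear: shear path 2×[29+1×52] = 2×81 mm, A_gv = 972, A_nv = 2×(81 − 1.5×20)×6 = 612 mm²; tension across gage: (47 − 1×20)×6 = 162 mm². R_n = min(0.6×400×612, 0.6×250×972) + 1.0×400×162 = min(146.88, 145.8) + 64.8 = 210.6 kN. φR_n = 0.75 × 210.6 = 158.0 kN.
Governing: min(698.5, 224.6, 183.6, 158.0) = 158.0 kN → block shear.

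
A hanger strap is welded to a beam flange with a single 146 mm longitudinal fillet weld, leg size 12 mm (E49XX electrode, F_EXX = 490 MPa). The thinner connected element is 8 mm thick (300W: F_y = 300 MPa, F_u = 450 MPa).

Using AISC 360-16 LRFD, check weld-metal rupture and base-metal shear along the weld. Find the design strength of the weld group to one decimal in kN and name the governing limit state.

Weld metal: throat = 0.707×12 = 8.484 mm, L = 146 mm. φR_n = 0.75 × 0.6 × 490 × 8.484 × 146 = 273.1 kN.
Base metal shear (8 mm plate): yield φR_n = 1.0×0.6×300×8×146 = 210.2 kN; rupture φR_n = 0.75×0.6×450×8×146 = 236.5 kN; take 210.2 kN (yield).
Governing: min(273.1, 210.2) = 210.2 kN → base-metal shear.

210.2 kN (base-metal shear governs)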